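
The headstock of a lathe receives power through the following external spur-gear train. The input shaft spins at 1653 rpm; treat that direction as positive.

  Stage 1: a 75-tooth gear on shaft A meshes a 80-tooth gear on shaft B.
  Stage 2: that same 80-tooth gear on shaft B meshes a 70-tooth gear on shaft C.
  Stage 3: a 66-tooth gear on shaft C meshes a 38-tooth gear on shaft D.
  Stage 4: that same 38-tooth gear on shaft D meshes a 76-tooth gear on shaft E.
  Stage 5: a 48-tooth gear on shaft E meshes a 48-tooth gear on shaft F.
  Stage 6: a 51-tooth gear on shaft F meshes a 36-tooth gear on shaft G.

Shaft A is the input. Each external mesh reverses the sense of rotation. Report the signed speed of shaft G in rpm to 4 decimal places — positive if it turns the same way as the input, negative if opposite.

Stage 1 [75T→80T]: ω = 1653.0000×75/80 = 1549.6875 rpm, dir flips to −; running = −1549.6875
Stage 2 [80T→70T]: ω = 1549.6875×80/70 = 1771.0714 rpm, dir flips to +; running = +1771.0714
Stage 3 [66T→38T]: ω = 1771.0714×66/38 = 3076.0714 rpm, dir flips to −; running = −3076.0714
Stage 4 [38T→76T]: ω = 3076.0714×38/76 = 1538.0357 rpm, dir flips to +; running = +1538.0357
Stage 5 [48T→48T]: ω = 1538.0357×48/48 = 1538.0357 rpm, dir flips to −; running = −1538.0357
Stage 6 [51T→36T]: ω = 1538.0357×51/36 = 2178.8839 rpm, dir flips to +; running = +2178.8839

+2178.8839 rpm (same as input, |ω| = 2178.8839 rpm)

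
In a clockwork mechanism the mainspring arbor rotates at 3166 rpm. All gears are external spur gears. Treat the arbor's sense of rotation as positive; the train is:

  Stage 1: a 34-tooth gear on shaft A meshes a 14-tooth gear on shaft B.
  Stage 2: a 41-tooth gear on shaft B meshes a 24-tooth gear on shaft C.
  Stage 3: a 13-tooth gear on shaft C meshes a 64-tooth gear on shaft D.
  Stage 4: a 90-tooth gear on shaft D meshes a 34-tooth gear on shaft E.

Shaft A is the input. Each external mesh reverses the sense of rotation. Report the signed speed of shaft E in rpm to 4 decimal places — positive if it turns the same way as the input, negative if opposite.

+7062.5474 rpm (same as input, |ω| = 7062.5474 rpm)

Stage 1 [34T→14T]: ω = 3166.0000×34/14 = 7688.8571 rpm, dir flips to −; running = −7688.8571
Stage 2 [41T→24T]: ω = 7688.8571×41/24 = 13135.1310 rpm, dir flips to +; running = +13135.1310
Stage 3 [13T→64T]: ω = 13135.1310×13/64 = 2668.0735 rpm, dir flips to −; running = −2668.0735
Stage 4 [90T→34T]: ω = 2668.0735×90/34 = 7062.5474 rpm, dir flips to +; running = +7062.5474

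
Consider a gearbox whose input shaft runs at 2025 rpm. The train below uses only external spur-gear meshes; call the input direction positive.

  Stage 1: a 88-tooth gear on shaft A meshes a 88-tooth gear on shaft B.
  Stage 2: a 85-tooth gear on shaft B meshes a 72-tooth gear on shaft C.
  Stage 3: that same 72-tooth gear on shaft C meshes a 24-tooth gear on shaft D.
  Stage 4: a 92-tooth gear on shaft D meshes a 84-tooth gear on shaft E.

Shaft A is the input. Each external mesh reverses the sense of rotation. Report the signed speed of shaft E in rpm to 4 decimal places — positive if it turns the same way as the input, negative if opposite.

Stage 1 [88T→88T]: ω = 2025.0000×88/88 = 2025.0000 rpm, dir flips to −; running = −2025.0000
Stage 2 [85T→72T]: ω = 2025.0000×85/72 = 2390.6250 rpm, dir flips to +; running = +2390.6250
Stage 3 [72T→24T]: ω = 2390.6250×72/24 = 7171.8750 rpm, dir flips to −; running = −7171.8750
Stage 4 [92T→84T]: ω = 7171.8750×92/84 = 7854.9107 rpm, dir flips to +; running = +7854.9107

+7854.9107 rpm (same as input, |ω| = 7854.9107 rpm)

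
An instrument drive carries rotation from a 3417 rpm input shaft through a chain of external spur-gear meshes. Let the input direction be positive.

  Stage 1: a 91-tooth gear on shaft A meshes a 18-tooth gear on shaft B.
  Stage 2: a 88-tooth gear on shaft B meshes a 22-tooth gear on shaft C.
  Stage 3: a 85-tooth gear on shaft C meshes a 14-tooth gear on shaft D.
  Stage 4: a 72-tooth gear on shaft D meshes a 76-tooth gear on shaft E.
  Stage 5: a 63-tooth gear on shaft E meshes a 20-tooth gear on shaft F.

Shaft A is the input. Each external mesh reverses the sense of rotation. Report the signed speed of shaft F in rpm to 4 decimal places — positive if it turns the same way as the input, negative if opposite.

-1251970.8158 rpm (opposite to input, |ω| = 1251970.8158 rpm)

Stage 1 [91T→18T]: ω = 3417.0000×91/18 = 17274.8333 rpm, dir flips to −; running = −17274.8333
Stage 2 [88T→22T]: ω = 17274.8333×88/22 = 69099.3333 rpm, dir flips to +; running = +69099.3333
Stage 3 [85T→14T]: ω = 69099.3333×85/14 = 419531.6667 rpm, dir flips to −; running = −419531.6667
Stage 4 [72T→76T]: ω = 419531.6667×72/76 = 397451.0526 rpm, dir flips to +; running = +397451.0526
Stage 5 [63T→20T]: ω = 397451.0526×63/20 = 1251970.8158 rpm, dir flips to −; running = −1251970.8158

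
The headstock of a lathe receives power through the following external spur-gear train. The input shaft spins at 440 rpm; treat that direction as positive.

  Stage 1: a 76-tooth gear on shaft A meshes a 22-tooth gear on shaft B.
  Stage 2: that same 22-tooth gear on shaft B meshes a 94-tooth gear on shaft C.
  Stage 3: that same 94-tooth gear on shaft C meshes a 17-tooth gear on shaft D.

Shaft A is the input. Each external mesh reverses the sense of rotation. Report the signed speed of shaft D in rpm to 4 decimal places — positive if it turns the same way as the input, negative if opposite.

Stage 1 [76T→22T]: ω = 440.0000×76/22 = 1520.0000 rpm, dir flips to −; running = −1520.0000
Stage 2 [22T→94T]: ω = 1520.0000×22/94 = 355.7447 rpm, dir flips to +; running = +355.7447
Stage 3 [94T→17T]: ω = 355.7447×94/17 = 1967.0588 rpm, dir flips to −; running = −1967.0588

-1967.0588 rpm (opposite to input, |ω| = 1967.0588 rpm)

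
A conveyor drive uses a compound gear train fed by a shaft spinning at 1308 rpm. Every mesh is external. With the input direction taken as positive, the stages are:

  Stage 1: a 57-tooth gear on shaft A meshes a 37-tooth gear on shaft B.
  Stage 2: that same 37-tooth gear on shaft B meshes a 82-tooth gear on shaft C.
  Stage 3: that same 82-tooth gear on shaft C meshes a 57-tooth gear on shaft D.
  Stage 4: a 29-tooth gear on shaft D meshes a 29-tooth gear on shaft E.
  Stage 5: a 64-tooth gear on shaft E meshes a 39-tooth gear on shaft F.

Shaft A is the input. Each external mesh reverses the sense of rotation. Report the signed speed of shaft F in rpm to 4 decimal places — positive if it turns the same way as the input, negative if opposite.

-2146.4615 rpm (opposite to input, |ω| = 2146.4615 rpm)

Stage 1 [57T→37T]: ω = 1308.0000×57/37 = 2015.0270 rpm, dir flips to −; running = −2015.0270
Stage 2 [37T→82T]: ω = 2015.0270×37/82 = 909.2195 rpm, dir flips to +; running = +909.2195
Stage 3 [82T→57T]: ω = 909.2195×82/57 = 1308.0000 rpm, dir flips to −; running = −1308.0000
Stage 4 [29T→29T]: ω = 1308.0000×29/29 = 1308.0000 rpm, dir flips to +; running = +1308.0000
Stage 5 [64T→39T]: ω = 1308.0000×64/39 = 2146.4615 rpm, dir flips to −; running = −2146.4615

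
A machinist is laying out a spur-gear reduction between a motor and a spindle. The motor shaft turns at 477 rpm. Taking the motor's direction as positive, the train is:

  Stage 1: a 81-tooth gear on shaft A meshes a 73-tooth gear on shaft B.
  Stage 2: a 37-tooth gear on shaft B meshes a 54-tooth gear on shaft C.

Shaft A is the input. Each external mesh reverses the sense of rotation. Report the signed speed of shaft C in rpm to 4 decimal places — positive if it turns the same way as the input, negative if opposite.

Stage 1 [81T→73T]: ω = 477.0000×81/73 = 529.2740 rpm, dir flips to −; running = −529.2740
Stage 2 [37T→54T]: ω = 529.2740×37/54 = 362.6507 rpm, dir flips to +; running = +362.6507

+362.6507 rpm (same as input, |ω| = 362.6507 rpm)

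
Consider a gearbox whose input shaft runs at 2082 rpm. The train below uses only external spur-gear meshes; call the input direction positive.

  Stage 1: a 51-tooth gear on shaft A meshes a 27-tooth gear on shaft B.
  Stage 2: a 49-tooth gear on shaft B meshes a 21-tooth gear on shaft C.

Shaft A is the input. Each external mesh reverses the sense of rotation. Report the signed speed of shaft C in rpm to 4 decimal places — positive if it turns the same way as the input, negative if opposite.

Stage 1 [51T→27T]: ω = 2082.0000×51/27 = 3932.6667 rpm, dir flips to −; running = −3932.6667
Stage 2 [49T→21T]: ω = 3932.6667×49/21 = 9176.2222 rpm, dir flips to +; running = +9176.2222

+9176.2222 rpm (same as input, |ω| = 9176.2222 rpm)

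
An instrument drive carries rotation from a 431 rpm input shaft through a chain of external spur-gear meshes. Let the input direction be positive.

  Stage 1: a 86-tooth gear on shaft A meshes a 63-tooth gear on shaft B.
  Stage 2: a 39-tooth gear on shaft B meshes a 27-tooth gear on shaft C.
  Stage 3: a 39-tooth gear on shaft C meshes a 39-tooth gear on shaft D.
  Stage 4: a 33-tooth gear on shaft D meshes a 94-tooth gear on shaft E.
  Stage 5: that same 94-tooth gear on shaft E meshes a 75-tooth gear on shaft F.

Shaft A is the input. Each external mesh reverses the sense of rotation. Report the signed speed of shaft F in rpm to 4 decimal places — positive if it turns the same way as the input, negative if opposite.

Stage 1 [86T→63T]: ω = 431.0000×86/63 = 588.3492 rpm, dir flips to −; running = −588.3492
Stage 2 [39T→27T]: ω = 588.3492×39/27 = 849.8377 rpm, dir flips to +; running = +849.8377
Stage 3 [39T→39T]: ω = 849.8377×39/39 = 849.8377 rpm, dir flips to −; running = −849.8377
Stage 4 [33T→94T]: ω = 849.8377×33/94 = 298.3473 rpm, dir flips to +; running = +298.3473
Stage 5 [94T→75T]: ω = 298.3473×94/75 = 373.9286 rpm, dir flips to −; running = −373.9286

-373.9286 rpm (opposite to input, |ω| = 373.9286 rpm)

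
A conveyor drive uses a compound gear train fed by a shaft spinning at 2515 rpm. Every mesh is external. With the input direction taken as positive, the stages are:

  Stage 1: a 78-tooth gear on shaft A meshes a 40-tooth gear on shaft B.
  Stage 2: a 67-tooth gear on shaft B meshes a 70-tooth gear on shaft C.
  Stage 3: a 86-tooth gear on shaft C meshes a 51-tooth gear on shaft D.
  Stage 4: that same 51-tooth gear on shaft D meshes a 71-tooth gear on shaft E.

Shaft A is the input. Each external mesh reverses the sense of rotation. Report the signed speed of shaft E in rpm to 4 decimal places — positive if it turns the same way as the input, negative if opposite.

+5685.7723 rpm (same as input, |ω| = 5685.7723 rpm)

Stage 1 [78T→40T]: ω = 2515.0000×78/40 = 4904.2500 rpm, dir flips to −; running = −4904.2500
Stage 2 [67T→70T]: ω = 4904.2500×67/70 = 4694.0679 rpm, dir flips to +; running = +4694.0679
Stage 3 [86T→51T]: ω = 4694.0679×86/51 = 7915.4870 rpm, dir flips to −; running = −7915.4870
Stage 4 [51T→71T]: ω = 7915.4870×51/71 = 5685.7723 rpm, dir flips to +; running = +5685.7723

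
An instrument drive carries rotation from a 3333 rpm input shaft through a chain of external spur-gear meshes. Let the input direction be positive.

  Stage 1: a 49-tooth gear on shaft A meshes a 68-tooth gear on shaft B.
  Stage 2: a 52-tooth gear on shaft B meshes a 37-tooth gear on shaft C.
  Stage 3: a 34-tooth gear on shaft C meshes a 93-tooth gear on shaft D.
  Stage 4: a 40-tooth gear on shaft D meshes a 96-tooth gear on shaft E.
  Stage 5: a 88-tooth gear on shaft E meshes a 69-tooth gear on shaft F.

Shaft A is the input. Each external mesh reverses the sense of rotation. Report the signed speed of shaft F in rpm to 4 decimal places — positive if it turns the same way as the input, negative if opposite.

Stage 1 [49T→68T]: ω = 3333.0000×49/68 = 2401.7206 rpm, dir flips to −; running = −2401.7206
Stage 2 [52T→37T]: ω = 2401.7206×52/37 = 3375.3911 rpm, dir flips to +; running = +3375.3911
Stage 3 [34T→93T]: ω = 3375.3911×34/93 = 1234.0139 rpm, dir flips to −; running = −1234.0139
Stage 4 [40T→96T]: ω = 1234.0139×40/96 = 514.1725 rpm, dir flips to +; running = +514.1725
Stage 5 [88T→69T]: ω = 514.1725×88/69 = 655.7562 rpm, dir flips to −; running = −655.7562

-655.7562 rpm (opposite to input, |ω| = 655.7562 rpm)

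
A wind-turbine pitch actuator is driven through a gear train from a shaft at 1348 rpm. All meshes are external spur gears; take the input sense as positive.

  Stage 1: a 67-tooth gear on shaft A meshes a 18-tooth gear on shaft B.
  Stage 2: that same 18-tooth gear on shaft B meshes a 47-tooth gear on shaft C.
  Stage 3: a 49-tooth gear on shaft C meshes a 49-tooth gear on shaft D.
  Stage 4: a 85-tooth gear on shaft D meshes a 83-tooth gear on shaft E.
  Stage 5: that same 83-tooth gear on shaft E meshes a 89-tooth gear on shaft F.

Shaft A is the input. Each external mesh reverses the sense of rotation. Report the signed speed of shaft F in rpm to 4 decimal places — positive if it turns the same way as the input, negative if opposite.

-1835.2522 rpm (opposite to input, |ω| = 1835.2522 rpm)

Stage 1 [67T→18T]: ω = 1348.0000×67/18 = 5017.5556 rpm, dir flips to −; running = −5017.5556
Stage 2 [18T→47T]: ω = 5017.5556×18/47 = 1921.6170 rpm, dir flips to +; running = +1921.6170
Stage 3 [49T→49T]: ω = 1921.6170×49/49 = 1921.6170 rpm, dir flips to −; running = −1921.6170
Stage 4 [85T→83T]: ω = 1921.6170×85/83 = 1967.9210 rpm, dir flips to +; running = +1967.9210
Stage 5 [83T→89T]: ω = 1967.9210×83/89 = 1835.2522 rpm, dir flips to −; running = −1835.2522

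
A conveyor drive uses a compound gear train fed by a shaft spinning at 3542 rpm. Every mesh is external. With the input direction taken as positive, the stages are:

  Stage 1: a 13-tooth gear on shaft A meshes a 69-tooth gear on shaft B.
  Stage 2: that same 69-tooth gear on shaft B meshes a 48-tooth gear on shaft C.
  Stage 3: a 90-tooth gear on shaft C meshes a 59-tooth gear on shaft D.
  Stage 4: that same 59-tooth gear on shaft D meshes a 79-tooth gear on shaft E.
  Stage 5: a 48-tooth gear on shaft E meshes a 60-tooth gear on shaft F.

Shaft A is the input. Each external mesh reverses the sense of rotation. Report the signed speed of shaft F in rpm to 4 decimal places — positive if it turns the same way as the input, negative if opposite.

Stage 1 [13T→69T]: ω = 3542.0000×13/69 = 667.3333 rpm, dir flips to −; running = −667.3333
Stage 2 [69T→48T]: ω = 667.3333×69/48 = 959.2917 rpm, dir flips to +; running = +959.2917
Stage 3 [90T→59T]: ω = 959.2917×90/59 = 1463.3263 rpm, dir flips to −; running = −1463.3263
Stage 4 [59T→79T]: ω = 1463.3263×59/79 = 1092.8639 rpm, dir flips to +; running = +1092.8639
Stage 5 [48T→60T]: ω = 1092.8639×48/60 = 874.2911 rpm, dir flips to −; running = −874.2911

-874.2911 rpm (opposite to input, |ω| = 874.2911 rpm)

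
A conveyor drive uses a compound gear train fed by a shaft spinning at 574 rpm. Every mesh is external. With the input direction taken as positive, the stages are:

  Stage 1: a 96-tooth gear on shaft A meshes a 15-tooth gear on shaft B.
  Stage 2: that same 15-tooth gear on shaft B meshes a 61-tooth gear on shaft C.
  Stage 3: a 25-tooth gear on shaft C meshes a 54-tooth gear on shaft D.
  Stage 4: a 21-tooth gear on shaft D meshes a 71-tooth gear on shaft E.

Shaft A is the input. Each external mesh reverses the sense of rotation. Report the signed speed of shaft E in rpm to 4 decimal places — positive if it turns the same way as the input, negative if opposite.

+123.6974 rpm (same as input, |ω| = 123.6974 rpm)

Stage 1 [96T→15T]: ω = 574.0000×96/15 = 3673.6000 rpm, dir flips to −; running = −3673.6000
Stage 2 [15T→61T]: ω = 3673.6000×15/61 = 903.3443 rpm, dir flips to +; running = +903.3443
Stage 3 [25T→54T]: ω = 903.3443×25/54 = 418.2149 rpm, dir flips to −; running = −418.2149
Stage 4 [21T→71T]: ω = 418.2149×21/71 = 123.6974 rpm, dir flips to +; running = +123.6974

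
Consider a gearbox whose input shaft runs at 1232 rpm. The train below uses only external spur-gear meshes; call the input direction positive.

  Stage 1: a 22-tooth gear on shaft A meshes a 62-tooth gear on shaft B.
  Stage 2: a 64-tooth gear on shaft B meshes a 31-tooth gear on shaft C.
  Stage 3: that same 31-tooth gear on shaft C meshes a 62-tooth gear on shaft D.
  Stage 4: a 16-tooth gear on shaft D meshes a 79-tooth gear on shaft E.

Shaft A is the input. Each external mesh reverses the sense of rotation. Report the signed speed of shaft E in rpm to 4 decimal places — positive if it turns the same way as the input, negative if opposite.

+91.3951 rpm (same as input, |ω| = 91.3951 rpm)

Stage 1 [22T→62T]: ω = 1232.0000×22/62 = 437.1613 rpm, dir flips to −; running = −437.1613
Stage 2 [64T→31T]: ω = 437.1613×64/31 = 902.5265 rpm, dir flips to +; running = +902.5265
Stage 3 [31T→62T]: ω = 902.5265×31/62 = 451.2633 rpm, dir flips to −; running = −451.2633
Stage 4 [16T→79T]: ω = 451.2633×16/79 = 91.3951 rpm, dir flips to +; running = +91.3951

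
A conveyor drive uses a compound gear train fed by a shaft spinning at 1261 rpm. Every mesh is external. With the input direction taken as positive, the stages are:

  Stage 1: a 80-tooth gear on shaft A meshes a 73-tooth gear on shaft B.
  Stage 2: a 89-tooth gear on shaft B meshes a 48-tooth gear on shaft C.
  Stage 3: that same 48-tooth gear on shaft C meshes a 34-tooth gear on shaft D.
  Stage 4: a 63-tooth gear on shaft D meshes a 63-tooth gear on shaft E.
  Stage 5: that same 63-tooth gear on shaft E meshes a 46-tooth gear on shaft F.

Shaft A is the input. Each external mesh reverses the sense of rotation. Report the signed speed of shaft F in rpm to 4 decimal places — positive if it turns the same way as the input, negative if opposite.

-4954.2284 rpm (opposite to input, |ω| = 4954.2284 rpm)

Stage 1 [80T→73T]: ω = 1261.0000×80/73 = 1381.9178 rpm, dir flips to −; running = −1381.9178
Stage 2 [89T→48T]: ω = 1381.9178×89/48 = 2562.3059 rpm, dir flips to +; running = +2562.3059
Stage 3 [48T→34T]: ω = 2562.3059×48/34 = 3617.3731 rpm, dir flips to −; running = −3617.3731
Stage 4 [63T→63T]: ω = 3617.3731×63/63 = 3617.3731 rpm, dir flips to +; running = +3617.3731
Stage 5 [63T→46T]: ω = 3617.3731×63/46 = 4954.2284 rpm, dir flips to −; running = −4954.2284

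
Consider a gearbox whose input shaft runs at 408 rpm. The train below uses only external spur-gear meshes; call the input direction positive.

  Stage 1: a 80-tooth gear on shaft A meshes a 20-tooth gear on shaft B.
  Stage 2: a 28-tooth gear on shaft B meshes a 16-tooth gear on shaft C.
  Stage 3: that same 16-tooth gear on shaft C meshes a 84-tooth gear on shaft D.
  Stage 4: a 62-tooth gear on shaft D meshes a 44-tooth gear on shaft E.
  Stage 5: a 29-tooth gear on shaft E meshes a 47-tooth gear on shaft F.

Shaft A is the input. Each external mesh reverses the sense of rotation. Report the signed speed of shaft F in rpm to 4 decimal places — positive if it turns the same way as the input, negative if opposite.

-472.9749 rpm (opposite to input, |ω| = 472.9749 rpm)

Stage 1 [80T→20T]: ω = 408.0000×80/20 = 1632.0000 rpm, dir flips to −; running = −1632.0000
Stage 2 [28T→16T]: ω = 1632.0000×28/16 = 2856.0000 rpm, dir flips to +; running = +2856.0000
Stage 3 [16T→84T]: ω = 2856.0000×16/84 = 544.0000 rpm, dir flips to −; running = −544.0000
Stage 4 [62T→44T]: ω = 544.0000×62/44 = 766.5455 rpm, dir flips to +; running = +766.5455
Stage 5 [29T→47T]: ω = 766.5455×29/47 = 472.9749 rpm, dir flips to −; running = −472.9749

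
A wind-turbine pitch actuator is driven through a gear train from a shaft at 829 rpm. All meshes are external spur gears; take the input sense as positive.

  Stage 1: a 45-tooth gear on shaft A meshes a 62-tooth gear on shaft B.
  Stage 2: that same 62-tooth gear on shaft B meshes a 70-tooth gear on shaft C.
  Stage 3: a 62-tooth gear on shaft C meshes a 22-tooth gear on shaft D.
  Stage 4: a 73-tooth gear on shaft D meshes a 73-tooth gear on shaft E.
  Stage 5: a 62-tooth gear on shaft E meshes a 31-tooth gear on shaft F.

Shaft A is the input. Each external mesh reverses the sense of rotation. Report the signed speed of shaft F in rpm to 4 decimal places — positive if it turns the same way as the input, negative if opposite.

Stage 1 [45T→62T]: ω = 829.0000×45/62 = 601.6935 rpm, dir flips to −; running = −601.6935
Stage 2 [62T→70T]: ω = 601.6935×62/70 = 532.9286 rpm, dir flips to +; running = +532.9286
Stage 3 [62T→22T]: ω = 532.9286×62/22 = 1501.8896 rpm, dir flips to −; running = −1501.8896
Stage 4 [73T→73T]: ω = 1501.8896×73/73 = 1501.8896 rpm, dir flips to +; running = +1501.8896
Stage 5 [62T→31T]: ω = 1501.8896×62/31 = 3003.7792 rpm, dir flips to −; running = −3003.7792

-3003.7792 rpm (opposite to input, |ω| = 3003.7792 rpm)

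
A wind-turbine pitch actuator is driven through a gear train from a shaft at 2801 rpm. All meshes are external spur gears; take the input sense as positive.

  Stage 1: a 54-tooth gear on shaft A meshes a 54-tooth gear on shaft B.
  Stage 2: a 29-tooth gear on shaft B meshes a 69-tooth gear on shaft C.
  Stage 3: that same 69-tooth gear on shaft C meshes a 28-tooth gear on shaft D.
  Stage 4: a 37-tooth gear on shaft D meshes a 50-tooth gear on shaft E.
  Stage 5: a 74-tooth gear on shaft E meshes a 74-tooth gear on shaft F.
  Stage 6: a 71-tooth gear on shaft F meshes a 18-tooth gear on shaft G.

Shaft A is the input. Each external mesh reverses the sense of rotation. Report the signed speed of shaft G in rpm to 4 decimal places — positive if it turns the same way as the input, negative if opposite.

+8467.8009 rpm (same as input, |ω| = 8467.8009 rpm)

Stage 1 [54T→54T]: ω = 2801.0000×54/54 = 2801.0000 rpm, dir flips to −; running = −2801.0000
Stage 2 [29T→69T]: ω = 2801.0000×29/69 = 1177.2319 rpm, dir flips to +; running = +1177.2319
Stage 3 [69T→28T]: ω = 1177.2319×69/28 = 2901.0357 rpm, dir flips to −; running = −2901.0357
Stage 4 [37T→50T]: ω = 2901.0357×37/50 = 2146.7664 rpm, dir flips to +; running = +2146.7664
Stage 5 [74T→74T]: ω = 2146.7664×74/74 = 2146.7664 rpm, dir flips to −; running = −2146.7664
Stage 6 [71T→18T]: ω = 2146.7664×71/18 = 8467.8009 rpm, dir flips to +; running = +8467.8009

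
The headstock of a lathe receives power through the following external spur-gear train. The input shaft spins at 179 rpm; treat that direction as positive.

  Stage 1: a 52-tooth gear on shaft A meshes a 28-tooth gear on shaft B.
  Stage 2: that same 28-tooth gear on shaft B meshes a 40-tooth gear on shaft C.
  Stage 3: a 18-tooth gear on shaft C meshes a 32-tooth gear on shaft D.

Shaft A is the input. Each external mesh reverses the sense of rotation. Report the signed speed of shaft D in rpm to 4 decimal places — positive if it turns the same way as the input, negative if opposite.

-130.8937 rpm (opposite to input, |ω| = 130.8937 rpm)

Stage 1 [52T→28T]: ω = 179.0000×52/28 = 332.4286 rpm, dir flips to −; running = −332.4286
Stage 2 [28T→40T]: ω = 332.4286×28/40 = 232.7000 rpm, dir flips to +; running = +232.7000
Stage 3 [18T→32T]: ω = 232.7000×18/32 = 130.8937 rpm, dir flips to −; running = −130.8937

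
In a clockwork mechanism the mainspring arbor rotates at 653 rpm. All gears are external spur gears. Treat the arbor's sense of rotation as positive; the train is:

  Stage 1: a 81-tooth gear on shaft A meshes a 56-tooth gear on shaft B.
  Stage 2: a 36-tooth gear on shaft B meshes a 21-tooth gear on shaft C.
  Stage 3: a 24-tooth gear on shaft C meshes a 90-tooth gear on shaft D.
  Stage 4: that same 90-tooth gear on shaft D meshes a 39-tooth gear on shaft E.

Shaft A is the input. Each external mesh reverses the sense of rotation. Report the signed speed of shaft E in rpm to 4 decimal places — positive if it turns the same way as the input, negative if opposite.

Stage 1 [81T→56T]: ω = 653.0000×81/56 = 944.5179 rpm, dir flips to −; running = −944.5179
Stage 2 [36T→21T]: ω = 944.5179×36/21 = 1619.1735 rpm, dir flips to +; running = +1619.1735
Stage 3 [24T→90T]: ω = 1619.1735×24/90 = 431.7796 rpm, dir flips to −; running = −431.7796
Stage 4 [90T→39T]: ω = 431.7796×90/39 = 996.4144 rpm, dir flips to +; running = +996.4144

+996.4144 rpm (same as input, |ω| = 996.4144 rpm)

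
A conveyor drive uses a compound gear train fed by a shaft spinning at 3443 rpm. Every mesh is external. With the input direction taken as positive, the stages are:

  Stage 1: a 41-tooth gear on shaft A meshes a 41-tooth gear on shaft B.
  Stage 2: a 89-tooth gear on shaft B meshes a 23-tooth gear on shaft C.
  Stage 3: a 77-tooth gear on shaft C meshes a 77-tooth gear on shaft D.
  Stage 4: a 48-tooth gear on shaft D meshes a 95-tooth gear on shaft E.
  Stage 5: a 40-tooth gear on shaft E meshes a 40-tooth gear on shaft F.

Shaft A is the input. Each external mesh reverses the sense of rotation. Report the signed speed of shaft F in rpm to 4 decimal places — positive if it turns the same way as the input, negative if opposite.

-6731.5771 rpm (opposite to input, |ω| = 6731.5771 rpm)

Stage 1 [41T→41T]: ω = 3443.0000×41/41 = 3443.0000 rpm, dir flips to −; running = −3443.0000
Stage 2 [89T→23T]: ω = 3443.0000×89/23 = 13322.9130 rpm, dir flips to +; running = +13322.9130
Stage 3 [77T→77T]: ω = 13322.9130×77/77 = 13322.9130 rpm, dir flips to −; running = −13322.9130
Stage 4 [48T→95T]: ω = 13322.9130×48/95 = 6731.5771 rpm, dir flips to +; running = +6731.5771
Stage 5 [40T→40T]: ω = 6731.5771×40/40 = 6731.5771 rpm, dir flips to −; running = −6731.5771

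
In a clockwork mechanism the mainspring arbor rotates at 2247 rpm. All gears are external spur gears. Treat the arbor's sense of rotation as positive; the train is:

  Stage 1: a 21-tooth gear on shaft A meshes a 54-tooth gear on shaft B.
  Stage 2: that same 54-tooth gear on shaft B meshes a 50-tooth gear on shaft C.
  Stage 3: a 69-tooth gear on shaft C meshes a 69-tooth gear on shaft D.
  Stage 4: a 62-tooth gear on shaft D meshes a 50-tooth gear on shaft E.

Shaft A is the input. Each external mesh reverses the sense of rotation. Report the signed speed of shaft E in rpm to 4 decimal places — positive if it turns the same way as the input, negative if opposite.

Stage 1 [21T→54T]: ω = 2247.0000×21/54 = 873.8333 rpm, dir flips to −; running = −873.8333
Stage 2 [54T→50T]: ω = 873.8333×54/50 = 943.7400 rpm, dir flips to +; running = +943.7400
Stage 3 [69T→69T]: ω = 943.7400×69/69 = 943.7400 rpm, dir flips to −; running = −943.7400
Stage 4 [62T→50T]: ω = 943.7400×62/50 = 1170.2376 rpm, dir flips to +; running = +1170.2376

+1170.2376 rpm (same as input, |ω| = 1170.2376 rpm)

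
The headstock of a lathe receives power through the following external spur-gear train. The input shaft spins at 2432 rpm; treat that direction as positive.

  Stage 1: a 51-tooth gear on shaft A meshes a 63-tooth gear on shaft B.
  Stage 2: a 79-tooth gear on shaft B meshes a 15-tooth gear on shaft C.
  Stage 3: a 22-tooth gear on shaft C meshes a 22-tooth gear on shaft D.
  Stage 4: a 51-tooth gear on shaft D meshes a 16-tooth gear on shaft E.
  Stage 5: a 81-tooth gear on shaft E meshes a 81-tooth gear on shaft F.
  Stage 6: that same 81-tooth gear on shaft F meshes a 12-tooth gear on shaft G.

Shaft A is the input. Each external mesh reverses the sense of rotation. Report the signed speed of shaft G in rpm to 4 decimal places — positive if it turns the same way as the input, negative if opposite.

Stage 1 [51T→63T]: ω = 2432.0000×51/63 = 1968.7619 rpm, dir flips to −; running = −1968.7619
Stage 2 [79T→15T]: ω = 1968.7619×79/15 = 10368.8127 rpm, dir flips to +; running = +10368.8127
Stage 3 [22T→22T]: ω = 10368.8127×22/22 = 10368.8127 rpm, dir flips to −; running = −10368.8127
Stage 4 [51T→16T]: ω = 10368.8127×51/16 = 33050.5905 rpm, dir flips to +; running = +33050.5905
Stage 5 [81T→81T]: ω = 33050.5905×81/81 = 33050.5905 rpm, dir flips to −; running = −33050.5905
Stage 6 [81T→12T]: ω = 33050.5905×81/12 = 223091.4857 rpm, dir flips to +; running = +223091.4857

+223091.4857 rpm (same as input, |ω| = 223091.4857 rpm)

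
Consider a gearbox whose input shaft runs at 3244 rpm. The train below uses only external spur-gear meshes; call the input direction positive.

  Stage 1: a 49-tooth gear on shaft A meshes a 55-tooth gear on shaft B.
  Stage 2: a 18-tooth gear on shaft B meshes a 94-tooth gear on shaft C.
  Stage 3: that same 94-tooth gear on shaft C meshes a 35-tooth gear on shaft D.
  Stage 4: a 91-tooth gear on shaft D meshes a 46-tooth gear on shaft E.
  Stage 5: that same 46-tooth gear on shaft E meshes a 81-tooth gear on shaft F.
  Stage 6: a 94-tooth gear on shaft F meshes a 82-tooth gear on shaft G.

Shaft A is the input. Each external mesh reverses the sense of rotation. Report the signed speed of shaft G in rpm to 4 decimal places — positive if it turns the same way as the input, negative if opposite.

Stage 1 [49T→55T]: ω = 3244.0000×49/55 = 2890.1091 rpm, dir flips to −; running = −2890.1091
Stage 2 [18T→94T]: ω = 2890.1091×18/94 = 553.4251 rpm, dir flips to +; running = +553.4251
Stage 3 [94T→35T]: ω = 553.4251×94/35 = 1486.3418 rpm, dir flips to −; running = −1486.3418
Stage 4 [91T→46T]: ω = 1486.3418×91/46 = 2940.3719 rpm, dir flips to +; running = +2940.3719
Stage 5 [46T→81T]: ω = 2940.3719×46/81 = 1669.8408 rpm, dir flips to −; running = −1669.8408
Stage 6 [94T→82T]: ω = 1669.8408×94/82 = 1914.2078 rpm, dir flips to +; running = +1914.2078

+1914.2078 rpm (same as input, |ω| = 1914.2078 rpm)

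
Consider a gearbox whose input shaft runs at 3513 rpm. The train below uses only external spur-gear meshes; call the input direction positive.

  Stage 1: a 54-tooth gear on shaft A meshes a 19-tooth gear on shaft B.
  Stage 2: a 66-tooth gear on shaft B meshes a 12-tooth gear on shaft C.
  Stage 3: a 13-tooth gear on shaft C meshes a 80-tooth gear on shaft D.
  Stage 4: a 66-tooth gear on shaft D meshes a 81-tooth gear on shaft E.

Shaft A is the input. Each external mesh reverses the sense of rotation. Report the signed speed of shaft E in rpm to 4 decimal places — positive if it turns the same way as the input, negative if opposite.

Stage 1 [54T→19T]: ω = 3513.0000×54/19 = 9984.3158 rpm, dir flips to −; running = −9984.3158
Stage 2 [66T→12T]: ω = 9984.3158×66/12 = 54913.7368 rpm, dir flips to +; running = +54913.7368
Stage 3 [13T→80T]: ω = 54913.7368×13/80 = 8923.4822 rpm, dir flips to −; running = −8923.4822
Stage 4 [66T→81T]: ω = 8923.4822×66/81 = 7270.9855 rpm, dir flips to +; running = +7270.9855

+7270.9855 rpm (same as input, |ω| = 7270.9855 rpm)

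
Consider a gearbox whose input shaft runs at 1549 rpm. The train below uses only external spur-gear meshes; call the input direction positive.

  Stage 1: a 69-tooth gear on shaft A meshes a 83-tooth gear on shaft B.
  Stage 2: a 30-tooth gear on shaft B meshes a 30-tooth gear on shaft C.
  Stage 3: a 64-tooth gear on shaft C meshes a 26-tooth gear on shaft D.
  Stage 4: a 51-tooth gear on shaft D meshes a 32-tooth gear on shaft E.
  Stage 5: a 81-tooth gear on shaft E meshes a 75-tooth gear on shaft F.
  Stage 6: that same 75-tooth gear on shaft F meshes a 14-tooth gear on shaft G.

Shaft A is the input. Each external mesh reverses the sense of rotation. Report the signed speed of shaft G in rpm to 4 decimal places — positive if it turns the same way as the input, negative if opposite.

Stage 1 [69T→83T]: ω = 1549.0000×69/83 = 1287.7229 rpm, dir flips to −; running = −1287.7229
Stage 2 [30T→30T]: ω = 1287.7229×30/30 = 1287.7229 rpm, dir flips to +; running = +1287.7229
Stage 3 [64T→26T]: ω = 1287.7229×64/26 = 3169.7794 rpm, dir flips to −; running = −3169.7794
Stage 4 [51T→32T]: ω = 3169.7794×51/32 = 5051.8360 rpm, dir flips to +; running = +5051.8360
Stage 5 [81T→75T]: ω = 5051.8360×81/75 = 5455.9828 rpm, dir flips to −; running = −5455.9828
Stage 6 [75T→14T]: ω = 5455.9828×75/14 = 29228.4795 rpm, dir flips to +; running = +29228.4795

+29228.4795 rpm (same as input, |ω| = 29228.4795 rpm)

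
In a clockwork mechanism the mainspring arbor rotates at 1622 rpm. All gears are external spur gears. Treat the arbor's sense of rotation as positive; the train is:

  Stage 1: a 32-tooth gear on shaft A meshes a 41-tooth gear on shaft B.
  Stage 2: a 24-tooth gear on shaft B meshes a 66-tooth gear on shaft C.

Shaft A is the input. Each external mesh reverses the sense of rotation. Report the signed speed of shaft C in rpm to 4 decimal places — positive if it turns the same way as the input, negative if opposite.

Stage 1 [32T→41T]: ω = 1622.0000×32/41 = 1265.9512 rpm, dir flips to −; running = −1265.9512
Stage 2 [24T→66T]: ω = 1265.9512×24/66 = 460.3459 rpm, dir flips to +; running = +460.3459

+460.3459 rpm (same as input, |ω| = 460.3459 rpm)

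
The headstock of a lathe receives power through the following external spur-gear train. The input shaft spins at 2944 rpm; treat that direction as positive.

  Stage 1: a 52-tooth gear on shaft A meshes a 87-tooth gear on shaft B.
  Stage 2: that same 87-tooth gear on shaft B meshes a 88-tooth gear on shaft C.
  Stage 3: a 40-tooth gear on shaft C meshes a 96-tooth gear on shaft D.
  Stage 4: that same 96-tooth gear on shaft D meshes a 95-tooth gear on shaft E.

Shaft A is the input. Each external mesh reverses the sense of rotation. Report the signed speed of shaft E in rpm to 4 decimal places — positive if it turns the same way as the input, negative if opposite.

Stage 1 [52T→87T]: ω = 2944.0000×52/87 = 1759.6322 rpm, dir flips to −; running = −1759.6322
Stage 2 [87T→88T]: ω = 1759.6322×87/88 = 1739.6364 rpm, dir flips to +; running = +1739.6364
Stage 3 [40T→96T]: ω = 1739.6364×40/96 = 724.8485 rpm, dir flips to −; running = −724.8485
Stage 4 [96T→95T]: ω = 724.8485×96/95 = 732.4785 rpm, dir flips to +; running = +732.4785

+732.4785 rpm (same as input, |ω| = 732.4785 rpm)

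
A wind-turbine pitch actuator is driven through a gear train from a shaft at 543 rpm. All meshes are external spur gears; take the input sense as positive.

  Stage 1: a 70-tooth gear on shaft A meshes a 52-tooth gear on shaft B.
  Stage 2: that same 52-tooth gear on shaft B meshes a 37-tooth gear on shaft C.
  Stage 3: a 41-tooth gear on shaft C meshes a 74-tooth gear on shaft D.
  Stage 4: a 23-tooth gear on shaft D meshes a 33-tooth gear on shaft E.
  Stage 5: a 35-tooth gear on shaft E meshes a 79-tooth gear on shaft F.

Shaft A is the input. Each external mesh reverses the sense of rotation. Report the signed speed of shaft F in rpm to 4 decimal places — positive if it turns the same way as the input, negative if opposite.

-175.7532 rpm (opposite to input, |ω| = 175.7532 rpm)

Stage 1 [70T→52T]: ω = 543.0000×70/52 = 730.9615 rpm, dir flips to −; running = −730.9615
Stage 2 [52T→37T]: ω = 730.9615×52/37 = 1027.2973 rpm, dir flips to +; running = +1027.2973
Stage 3 [41T→74T]: ω = 1027.2973×41/74 = 569.1782 rpm, dir flips to −; running = −569.1782
Stage 4 [23T→33T]: ω = 569.1782×23/33 = 396.7000 rpm, dir flips to +; running = +396.7000
Stage 5 [35T→79T]: ω = 396.7000×35/79 = 175.7532 rpm, dir flips to −; running = −175.7532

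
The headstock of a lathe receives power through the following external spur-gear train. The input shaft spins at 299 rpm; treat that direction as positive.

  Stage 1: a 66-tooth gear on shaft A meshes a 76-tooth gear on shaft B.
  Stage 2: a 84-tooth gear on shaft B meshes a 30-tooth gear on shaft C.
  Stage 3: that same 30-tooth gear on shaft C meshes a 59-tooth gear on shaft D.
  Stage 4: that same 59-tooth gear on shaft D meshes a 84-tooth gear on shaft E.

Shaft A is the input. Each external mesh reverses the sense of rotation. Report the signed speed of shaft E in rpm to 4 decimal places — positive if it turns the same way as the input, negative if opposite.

+259.6579 rpm (same as input, |ω| = 259.6579 rpm)

Stage 1 [66T→76T]: ω = 299.0000×66/76 = 259.6579 rpm, dir flips to −; running = −259.6579
Stage 2 [84T→30T]: ω = 259.6579×84/30 = 727.0421 rpm, dir flips to +; running = +727.0421
Stage 3 [30T→59T]: ω = 727.0421×30/59 = 369.6824 rpm, dir flips to −; running = −369.6824
Stage 4 [59T→84T]: ω = 369.6824×59/84 = 259.6579 rpm, dir flips to +; running = +259.6579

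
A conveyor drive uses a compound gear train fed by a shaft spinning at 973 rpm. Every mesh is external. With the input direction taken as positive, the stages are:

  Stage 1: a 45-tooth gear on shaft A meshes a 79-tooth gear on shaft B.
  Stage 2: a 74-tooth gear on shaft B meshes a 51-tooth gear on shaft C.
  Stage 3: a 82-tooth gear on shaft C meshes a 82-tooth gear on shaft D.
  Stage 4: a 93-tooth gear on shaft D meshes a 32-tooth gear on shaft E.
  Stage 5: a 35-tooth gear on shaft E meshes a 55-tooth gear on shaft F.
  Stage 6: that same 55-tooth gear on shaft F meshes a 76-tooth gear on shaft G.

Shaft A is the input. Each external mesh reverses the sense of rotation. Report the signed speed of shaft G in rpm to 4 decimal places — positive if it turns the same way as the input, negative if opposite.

Stage 1 [45T→79T]: ω = 973.0000×45/79 = 554.2405 rpm, dir flips to −; running = −554.2405
Stage 2 [74T→51T]: ω = 554.2405×74/51 = 804.1921 rpm, dir flips to +; running = +804.1921
Stage 3 [82T→82T]: ω = 804.1921×82/82 = 804.1921 rpm, dir flips to −; running = −804.1921
Stage 4 [93T→32T]: ω = 804.1921×93/32 = 2337.1833 rpm, dir flips to +; running = +2337.1833
Stage 5 [35T→55T]: ω = 2337.1833×35/55 = 1487.2985 rpm, dir flips to −; running = −1487.2985
Stage 6 [55T→76T]: ω = 1487.2985×55/76 = 1076.3344 rpm, dir flips to +; running = +1076.3344

+1076.3344 rpm (same as input, |ω| = 1076.3344 rpm)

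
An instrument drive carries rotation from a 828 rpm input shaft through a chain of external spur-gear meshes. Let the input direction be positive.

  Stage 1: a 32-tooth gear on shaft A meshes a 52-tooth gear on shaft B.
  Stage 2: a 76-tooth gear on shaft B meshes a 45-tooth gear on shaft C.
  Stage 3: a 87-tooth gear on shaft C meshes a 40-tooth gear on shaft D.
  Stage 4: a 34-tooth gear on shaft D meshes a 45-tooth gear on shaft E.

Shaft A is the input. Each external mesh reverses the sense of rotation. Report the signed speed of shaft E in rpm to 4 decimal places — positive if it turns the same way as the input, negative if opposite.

Stage 1 [32T→52T]: ω = 828.0000×32/52 = 509.5385 rpm, dir flips to −; running = −509.5385
Stage 2 [76T→45T]: ω = 509.5385×76/45 = 860.5538 rpm, dir flips to +; running = +860.5538
Stage 3 [87T→40T]: ω = 860.5538×87/40 = 1871.7046 rpm, dir flips to −; running = −1871.7046
Stage 4 [34T→45T]: ω = 1871.7046×34/45 = 1414.1768 rpm, dir flips to +; running = +1414.1768

+1414.1768 rpm (same as input, |ω| = 1414.1768 rpm)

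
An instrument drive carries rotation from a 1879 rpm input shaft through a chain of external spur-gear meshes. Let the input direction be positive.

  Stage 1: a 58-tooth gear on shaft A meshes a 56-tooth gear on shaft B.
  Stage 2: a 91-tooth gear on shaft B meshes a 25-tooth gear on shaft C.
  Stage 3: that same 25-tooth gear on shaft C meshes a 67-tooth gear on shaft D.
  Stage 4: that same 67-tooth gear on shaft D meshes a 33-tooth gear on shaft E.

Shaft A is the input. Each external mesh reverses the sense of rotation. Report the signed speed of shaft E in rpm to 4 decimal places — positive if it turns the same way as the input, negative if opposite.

Stage 1 [58T→56T]: ω = 1879.0000×58/56 = 1946.1071 rpm, dir flips to −; running = −1946.1071
Stage 2 [91T→25T]: ω = 1946.1071×91/25 = 7083.8300 rpm, dir flips to +; running = +7083.8300
Stage 3 [25T→67T]: ω = 7083.8300×25/67 = 2643.2201 rpm, dir flips to −; running = −2643.2201
Stage 4 [67T→33T]: ω = 2643.2201×67/33 = 5366.5379 rpm, dir flips to +; running = +5366.5379

+5366.5379 rpm (same as input, |ω| = 5366.5379 rpm)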